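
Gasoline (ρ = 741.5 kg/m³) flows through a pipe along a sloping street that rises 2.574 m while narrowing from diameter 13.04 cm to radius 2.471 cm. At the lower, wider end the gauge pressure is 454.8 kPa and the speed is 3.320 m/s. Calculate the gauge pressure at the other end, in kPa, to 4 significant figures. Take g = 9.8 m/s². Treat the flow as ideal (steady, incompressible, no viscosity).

The volume flow rate is constant, so v₂ = (A₁/A₂)v₁ = (133.6/19.18)·3.320 = 23.11 m/s.
Applying Bernoulli between the two ends and solving for P₂: P₂ = P₁ + ½ρ(v₁² − v₂²) − ρgΔh.
P₂ = 454800 + ½·741.5·(3.320² − 23.11²) − 741.5·9.8·(+2.574) = 454800 + (-194000) − (18700) = 242100 Pa.

P₂ ≈ 242.1 kPa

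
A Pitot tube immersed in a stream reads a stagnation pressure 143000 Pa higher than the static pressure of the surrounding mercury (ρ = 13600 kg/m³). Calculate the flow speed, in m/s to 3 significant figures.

v = 4.59 m/s

At the stagnation point the flow is brought to rest, so Bernoulli gives P_stag − P_static = ½ρv².
v = √(2ΔP/ρ) = √(2·143000/13600) = 4.59 m/s.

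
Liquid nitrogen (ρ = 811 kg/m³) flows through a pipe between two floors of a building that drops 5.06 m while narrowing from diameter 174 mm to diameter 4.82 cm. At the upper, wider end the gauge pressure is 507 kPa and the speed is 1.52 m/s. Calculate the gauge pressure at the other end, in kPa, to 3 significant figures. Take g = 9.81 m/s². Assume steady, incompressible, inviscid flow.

P₂ ≈ 389 kPa

Mass conservation (A₁v₁ = A₂v₂) gives v₂ = 1.52 × 238/18.2 = 19.8 m/s.
Energy conservation along the streamline gives P₂ = P₁ − ½ρ(v₂² − v₁²) − ρg(h₂ − h₁).
P₂ = 507000 + ½·811·(1.52² − 19.8²) − 811·9.81·(−5.06) = 507000 + (-158000) − (-40300) = 389000 Pa.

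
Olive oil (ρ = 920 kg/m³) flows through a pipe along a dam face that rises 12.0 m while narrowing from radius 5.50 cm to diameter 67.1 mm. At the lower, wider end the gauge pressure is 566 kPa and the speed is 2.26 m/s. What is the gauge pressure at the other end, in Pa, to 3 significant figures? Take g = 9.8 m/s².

Mass conservation (A₁v₁ = A₂v₂) gives v₂ = 2.26 × 95.0/35.4 = 6.07 m/s.
Energy conservation along the streamline gives P₂ = P₁ − ½ρ(v₂² − v₁²) − ρg(h₂ − h₁).
P₂ = 566000 + ½·920·(2.26² − 6.07²) − 920·9.8·(+12.0) = 566000 + (-14600) − (108000) = 443000 Pa.

P₂ = 443000 Pa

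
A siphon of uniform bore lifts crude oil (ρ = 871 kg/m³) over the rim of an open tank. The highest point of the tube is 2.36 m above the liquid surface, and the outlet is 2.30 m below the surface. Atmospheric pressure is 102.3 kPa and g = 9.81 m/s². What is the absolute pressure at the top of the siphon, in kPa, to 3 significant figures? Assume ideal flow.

P_top ≈ 62.5 kPa

The outlet speed comes from Torricelli: v = √(2g·2.30) = 6.72 m/s.
The bore is uniform, so the speed at the crest is the same v. Bernoulli surface→crest: P_atm = P_top + ½ρv² + ρg·h_top.
P_top = 102300 − ½·871·6.72² − 871·9.81·2.36 = 62500 Pa.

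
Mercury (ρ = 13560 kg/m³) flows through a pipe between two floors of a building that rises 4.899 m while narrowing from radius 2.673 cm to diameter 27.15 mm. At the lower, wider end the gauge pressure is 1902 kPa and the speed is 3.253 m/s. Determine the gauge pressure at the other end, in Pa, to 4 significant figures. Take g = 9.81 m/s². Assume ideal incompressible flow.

The volume flow rate is constant, so v₂ = (A₁/A₂)v₁ = (22.45/5.789)·3.253 = 12.61 m/s.
Applying Bernoulli between the two ends and solving for P₂: P₂ = P₁ + ½ρ(v₁² − v₂²) − ρgΔh.
P₂ = 1902000 + ½·13560·(3.253² − 12.61²) − 13560·9.81·(+4.899) = 1902000 + (-1007000) − (651700) = 243500 Pa.

P₂ ≈ 243500 Pa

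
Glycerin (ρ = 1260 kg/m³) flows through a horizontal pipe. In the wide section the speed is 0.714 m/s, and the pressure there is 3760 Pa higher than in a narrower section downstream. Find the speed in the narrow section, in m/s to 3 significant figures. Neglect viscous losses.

v₂ = 2.55 m/s

Along the level pipe P + ½ρv² is conserved, hence v₂² = v₁² + 2(P₁ − P₂)/ρ.
v₂ = √(0.714² + 2·3760/1260) = √(0.510 + 5.97) = 2.55 m/s.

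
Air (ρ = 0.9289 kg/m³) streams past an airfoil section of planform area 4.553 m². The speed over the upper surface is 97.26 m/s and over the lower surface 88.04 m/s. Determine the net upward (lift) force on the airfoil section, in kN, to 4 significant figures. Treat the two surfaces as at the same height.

F = 3.613 kN

The faster flow above has the lower pressure; Bernoulli (same height) gives ΔP = ½ρ(v_up² − v_low²).
ΔP = ½·0.9289·(97.26² − 88.04²) = 793.5 Pa.
Lift = ΔP · A = 793.5 × 4.553 = 3613 N.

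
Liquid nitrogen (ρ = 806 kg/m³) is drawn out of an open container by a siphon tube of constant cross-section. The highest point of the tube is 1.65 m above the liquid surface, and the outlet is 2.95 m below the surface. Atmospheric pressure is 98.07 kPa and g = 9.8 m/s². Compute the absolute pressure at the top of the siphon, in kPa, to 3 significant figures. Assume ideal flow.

P_top ≈ 61.7 kPa

The outlet speed comes from Torricelli: v = √(2g·2.95) = 7.60 m/s.
The bore is uniform, so the speed at the crest is the same v. Bernoulli surface→crest: P_atm = P_top + ½ρv² + ρg·h_top.
P_top = 98070 − ½·806·7.60² − 806·9.8·1.65 = 61700 Pa.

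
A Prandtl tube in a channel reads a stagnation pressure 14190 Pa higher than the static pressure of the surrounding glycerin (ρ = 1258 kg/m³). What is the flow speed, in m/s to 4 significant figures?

The dynamic pressure equals the rise in static pressure at the stagnation point: ΔP = ½ρv².
v = √(2ΔP/ρ) = √(2·14190/1258) = 4.750 m/s.

4.750 m/s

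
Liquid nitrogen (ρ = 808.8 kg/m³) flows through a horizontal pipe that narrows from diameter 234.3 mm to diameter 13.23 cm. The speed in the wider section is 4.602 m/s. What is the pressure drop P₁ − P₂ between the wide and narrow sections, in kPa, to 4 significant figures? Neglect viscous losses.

Continuity gives A₁v₁ = A₂v₂, so v₂ = (431.2 cm²)/(137.5 cm²) × 4.602 m/s = 14.43 m/s.
Along the horizontal streamline, P + ½ρv² is constant.
P₁ − P₂ = ½·808.8·(14.43² − 4.602²) = ½·808.8·187.1 = 75680 Pa.

ΔP ≈ 75.68 kPa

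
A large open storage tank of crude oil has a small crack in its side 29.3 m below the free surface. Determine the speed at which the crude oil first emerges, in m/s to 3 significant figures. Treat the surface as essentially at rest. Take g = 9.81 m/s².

v = 24.0 m/s

Torricelli's result v = √(2gh) gives v = √(2·9.81·29.3) = 24.0 m/s.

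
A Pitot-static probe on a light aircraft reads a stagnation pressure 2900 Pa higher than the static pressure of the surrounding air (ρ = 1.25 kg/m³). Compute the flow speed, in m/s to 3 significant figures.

v ≈ 68.1 m/s

The dynamic pressure equals the rise in static pressure at the stagnation point: ΔP = ½ρv².
v = √(2ΔP/ρ) = √(2·2900/1.25) = 68.1 m/s.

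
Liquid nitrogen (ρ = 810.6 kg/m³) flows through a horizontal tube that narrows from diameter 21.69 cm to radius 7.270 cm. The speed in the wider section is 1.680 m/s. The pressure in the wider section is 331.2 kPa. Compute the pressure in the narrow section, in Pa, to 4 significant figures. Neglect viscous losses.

Continuity gives A₁v₁ = A₂v₂, so v₂ = (369.5 cm²)/(166.0 cm²) × 1.680 m/s = 3.739 m/s.
With no height change, Bernoulli's equation is P₁ + ½ρv₁² = P₂ + ½ρv₂².
P₂ = P₁ − ½ρ(v₂² − v₁²) = 331200 − ½·810.6·(3.739² − 1.680²) = 331200 − 4521 = 326700 Pa.

P₂ = 326700 Pa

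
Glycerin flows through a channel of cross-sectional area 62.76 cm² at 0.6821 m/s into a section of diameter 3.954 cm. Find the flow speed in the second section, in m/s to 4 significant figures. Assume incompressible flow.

Mass conservation (A₁v₁ = A₂v₂) gives v₂ = 0.6821 × 62.76/12.28 = 3.486 m/s.

3.486 m/s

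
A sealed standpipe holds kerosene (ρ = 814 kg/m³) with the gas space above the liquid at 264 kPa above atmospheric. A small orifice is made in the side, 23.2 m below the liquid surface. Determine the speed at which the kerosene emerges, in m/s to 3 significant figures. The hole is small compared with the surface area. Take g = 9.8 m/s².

Take point 1 at the surface (v₁ ≈ 0) and point 2 at the hole (at atmospheric pressure). Bernoulli: P₁ + ρg h = P_atm + ½ρv₂².
With P₁ − P_atm = 264000 Pa, v₂ = √(2gh + 2ΔP/ρ) = √(2·9.8·23.2 + 2·264000/814) = 33.2 m/s.

33.2 m/s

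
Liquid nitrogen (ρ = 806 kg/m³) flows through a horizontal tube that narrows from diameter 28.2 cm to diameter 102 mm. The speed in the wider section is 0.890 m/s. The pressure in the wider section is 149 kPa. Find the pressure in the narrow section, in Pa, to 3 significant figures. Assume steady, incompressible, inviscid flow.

Mass conservation (A₁v₁ = A₂v₂) gives v₂ = 0.890 × 625/81.7 = 6.80 m/s.
Along the horizontal streamline, P + ½ρv² is constant.
P₂ = P₁ − ½ρ(v₂² − v₁²) = 149000 − ½·806·(6.80² − 0.890²) = 149000 − 18300 = 131000 Pa.

P₂ ≈ 131000 Pa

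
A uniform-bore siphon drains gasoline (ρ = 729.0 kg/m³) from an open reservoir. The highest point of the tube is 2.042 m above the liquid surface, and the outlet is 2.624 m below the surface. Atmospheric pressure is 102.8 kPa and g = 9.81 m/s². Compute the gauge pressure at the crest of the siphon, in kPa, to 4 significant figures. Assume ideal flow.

P_gauge = -33.37 kPa

Bernoulli surface→outlet gives ½v² = g·h_out, so v = √(2·9.81·2.624) = 7.175 m/s.
Continuity keeps v the same throughout the tube; from surface to crest, P_atm + 0 = P_top + ½ρv² + ρg·h_top.
P_top = 102800 − ½·729.0·7.175² − 729.0·9.81·2.042 = 69430 Pa. So P_gauge = P_top − P_atm = -33370 Pa.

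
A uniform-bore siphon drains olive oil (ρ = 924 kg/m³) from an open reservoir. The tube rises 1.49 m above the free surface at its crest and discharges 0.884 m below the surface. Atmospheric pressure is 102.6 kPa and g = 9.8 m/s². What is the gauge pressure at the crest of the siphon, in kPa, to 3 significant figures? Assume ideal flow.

P_gauge = -21.5 kPa

The outlet speed comes from Torricelli: v = √(2g·0.884) = 4.16 m/s.
With constant cross-section the crest speed equals v; applying Bernoulli from the surface up to the crest, P_top = P_atm − ½ρv² − ρg·h_top.
P_top = 102600 − ½·924·4.16² − 924·9.8·1.49 = 81100 Pa. So P_gauge = P_top − P_atm = -21500 Pa.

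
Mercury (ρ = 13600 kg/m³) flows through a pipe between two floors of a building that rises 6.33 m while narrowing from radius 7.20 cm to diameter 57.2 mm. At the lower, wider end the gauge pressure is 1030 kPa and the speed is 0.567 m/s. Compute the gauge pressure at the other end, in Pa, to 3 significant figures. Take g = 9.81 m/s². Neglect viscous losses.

P₂ = 99900 Pa

Continuity gives A₁v₁ = A₂v₂, so v₂ = (163 cm²)/(25.7 cm²) × 0.567 m/s = 3.59 m/s.
Applying Bernoulli between the two ends and solving for P₂: P₂ = P₁ + ½ρ(v₁² − v₂²) − ρgΔh.
P₂ = 1030000 + ½·13600·(0.567² − 3.59²) − 13600·9.81·(+6.33) = 1030000 + (-85600) − (845000) = 99900 Pa.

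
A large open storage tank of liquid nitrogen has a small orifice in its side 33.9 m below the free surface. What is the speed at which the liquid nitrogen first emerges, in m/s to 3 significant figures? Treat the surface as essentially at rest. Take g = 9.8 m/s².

Torricelli's result v = √(2gh) gives v = √(2·9.8·33.9) = 25.8 m/s.

25.8 m/s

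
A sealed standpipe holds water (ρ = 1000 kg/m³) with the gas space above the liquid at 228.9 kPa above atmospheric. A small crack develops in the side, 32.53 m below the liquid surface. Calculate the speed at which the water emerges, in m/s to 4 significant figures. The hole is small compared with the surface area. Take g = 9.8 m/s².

Take point 1 at the surface (v₁ ≈ 0) and point 2 at the hole (at atmospheric pressure). Bernoulli: P₁ + ρg h = P_atm + ½ρv₂².
With P₁ − P_atm = 228900 Pa, v₂ = √(2gh + 2ΔP/ρ) = √(2·9.8·32.53 + 2·228900/1000) = 33.10 m/s.

v ≈ 33.10 m/s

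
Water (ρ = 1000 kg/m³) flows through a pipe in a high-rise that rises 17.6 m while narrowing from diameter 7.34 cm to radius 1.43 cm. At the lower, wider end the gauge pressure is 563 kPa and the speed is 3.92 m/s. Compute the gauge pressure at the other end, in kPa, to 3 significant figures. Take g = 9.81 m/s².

The volume flow rate is constant, so v₂ = (A₁/A₂)v₁ = (42.3/6.42)·3.92 = 25.8 m/s.
Applying Bernoulli between the two ends and solving for P₂: P₂ = P₁ + ½ρ(v₁² − v₂²) − ρgΔh.
P₂ = 563000 + ½·1000·(3.92² − 25.8²) − 1000·9.81·(+17.6) = 563000 + (-326000) − (173000) = 64700 Pa.

64.7 kPa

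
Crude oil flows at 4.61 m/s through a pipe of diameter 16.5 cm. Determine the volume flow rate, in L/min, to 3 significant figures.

Q ≈ 5910 L/min

Q = A·v = 0.0214 m² × 4.61 m/s = 0.0986 m³/s.
Converting: 0.0986 m³/s × 60000 = 5910 L/min.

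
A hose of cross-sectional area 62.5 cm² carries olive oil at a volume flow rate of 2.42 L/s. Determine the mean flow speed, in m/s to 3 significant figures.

v ≈ 0.387 m/s

Q = 2.42 L/s = 0.00242 m³/s.
v = Q/A = 0.00242 / 0.00625 = 0.387 m/s.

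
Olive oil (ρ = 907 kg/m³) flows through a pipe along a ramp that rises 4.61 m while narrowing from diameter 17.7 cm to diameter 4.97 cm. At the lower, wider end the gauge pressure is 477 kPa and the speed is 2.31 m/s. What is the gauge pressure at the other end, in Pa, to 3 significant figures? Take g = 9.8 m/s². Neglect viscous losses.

The volume flow rate is constant, so v₂ = (A₁/A₂)v₁ = (246/19.4)·2.31 = 29.3 m/s.
Bernoulli: P₁ + ½ρv₁² + ρg h₁ = P₂ + ½ρv₂² + ρg h₂, so P₂ = P₁ + ½ρ(v₁² − v₂²) − ρg(h₂ − h₁).
P₂ = 477000 + ½·907·(2.31² − 29.3²) − 907·9.8·(+4.61) = 477000 + (-387000) − (41000) = 49200 Pa.

P₂ ≈ 49200 Pa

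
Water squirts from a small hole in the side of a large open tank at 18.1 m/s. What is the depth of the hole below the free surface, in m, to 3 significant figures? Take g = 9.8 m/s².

16.7 m

For a small hole in a large open tank, ½v² = gh, giving h = v²/(2g).
h = 18.1²/(2·9.8) = 328/19.60 = 16.7 m.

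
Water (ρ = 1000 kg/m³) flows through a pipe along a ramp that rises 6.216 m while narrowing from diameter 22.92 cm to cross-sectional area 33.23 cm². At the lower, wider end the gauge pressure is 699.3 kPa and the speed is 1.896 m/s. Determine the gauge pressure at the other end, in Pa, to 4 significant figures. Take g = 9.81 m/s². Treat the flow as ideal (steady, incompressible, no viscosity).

P₂ ≈ 363000 Pa

By continuity, v₂ = v₁·A₁/A₂ = 1.896·(412.6/33.23) = 23.54 m/s.
Energy conservation along the streamline gives P₂ = P₁ − ½ρ(v₂² − v₁²) − ρg(h₂ − h₁).
P₂ = 699300 + ½·1000·(1.896² − 23.54²) − 1000·9.81·(+6.216) = 699300 + (-275300) − (60980) = 363000 Pa.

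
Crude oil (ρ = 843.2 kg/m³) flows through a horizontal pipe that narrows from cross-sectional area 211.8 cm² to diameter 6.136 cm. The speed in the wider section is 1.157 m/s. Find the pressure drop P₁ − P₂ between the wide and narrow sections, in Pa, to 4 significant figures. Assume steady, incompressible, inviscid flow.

28390 Pa

The volume flow rate is constant, so v₂ = (A₁/A₂)v₁ = (211.8/29.57)·1.157 = 8.287 m/s.
Bernoulli (h₁ = h₂): P₁ − P₂ = ½ρ(v₂² − v₁²).
P₁ − P₂ = ½·843.2·(8.287² − 1.157²) = ½·843.2·67.34 = 28390 Pa.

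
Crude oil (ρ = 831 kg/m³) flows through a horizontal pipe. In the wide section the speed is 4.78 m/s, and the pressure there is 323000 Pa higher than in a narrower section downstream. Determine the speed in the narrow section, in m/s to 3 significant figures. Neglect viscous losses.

Along the level pipe P + ½ρv² is conserved, hence v₂² = v₁² + 2(P₁ − P₂)/ρ.
v₂ = √(4.78² + 2·323000/831) = √(22.8 + 777) = 28.3 m/s.

v₂ = 28.3 m/s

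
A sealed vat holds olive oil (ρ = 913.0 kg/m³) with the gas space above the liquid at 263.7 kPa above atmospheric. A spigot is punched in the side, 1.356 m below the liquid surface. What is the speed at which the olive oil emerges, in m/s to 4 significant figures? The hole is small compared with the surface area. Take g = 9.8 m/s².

Take point 1 at the surface (v₁ ≈ 0) and point 2 at the hole (at atmospheric pressure). Bernoulli: P₁ + ρg h = P_atm + ½ρv₂².
With P₁ − P_atm = 263700 Pa, v₂ = √(2gh + 2ΔP/ρ) = √(2·9.8·1.356 + 2·263700/913.0) = 24.58 m/s.

v ≈ 24.58 m/s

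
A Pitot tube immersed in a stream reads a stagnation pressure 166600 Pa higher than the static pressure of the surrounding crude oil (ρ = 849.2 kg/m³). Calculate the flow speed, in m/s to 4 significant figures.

At the stagnation point the flow is brought to rest, so Bernoulli gives P_stag − P_static = ½ρv².
v = √(2ΔP/ρ) = √(2·166600/849.2) = 19.81 m/s.

v ≈ 19.81 m/s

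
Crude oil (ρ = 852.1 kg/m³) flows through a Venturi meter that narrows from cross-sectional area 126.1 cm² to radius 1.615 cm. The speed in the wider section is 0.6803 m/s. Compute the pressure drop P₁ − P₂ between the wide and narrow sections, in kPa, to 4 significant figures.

46.50 kPa

Mass conservation (A₁v₁ = A₂v₂) gives v₂ = 0.6803 × 126.1/8.194 = 10.47 m/s.
Bernoulli (h₁ = h₂): P₁ − P₂ = ½ρ(v₂² − v₁²).
P₁ − P₂ = ½·852.1·(10.47² − 0.6803²) = ½·852.1·109.1 = 46500 Pa.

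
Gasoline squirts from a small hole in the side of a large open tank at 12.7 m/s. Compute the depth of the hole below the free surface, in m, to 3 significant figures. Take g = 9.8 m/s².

Torricelli: v = √(2gh), so h = v²/(2g).
h = 12.7²/(2·9.8) = 161/19.60 = 8.23 m.

8.23 m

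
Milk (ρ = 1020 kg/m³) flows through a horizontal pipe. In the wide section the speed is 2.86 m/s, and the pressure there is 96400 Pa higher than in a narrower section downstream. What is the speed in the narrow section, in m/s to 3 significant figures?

With h₁ = h₂, rearranging Bernoulli gives v₂ = √(v₁² + 2ΔP/ρ).
v₂ = √(2.86² + 2·96400/1020) = √(8.18 + 189) = 14.0 m/s.

14.0 m/s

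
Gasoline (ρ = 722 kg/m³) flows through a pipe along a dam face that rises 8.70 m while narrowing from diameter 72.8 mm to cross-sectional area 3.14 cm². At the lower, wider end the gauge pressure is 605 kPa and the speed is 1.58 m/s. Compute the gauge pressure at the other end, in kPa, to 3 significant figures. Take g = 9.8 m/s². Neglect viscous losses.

P₂ ≈ 386 kPa

By continuity, v₂ = v₁·A₁/A₂ = 1.58·(41.6/3.14) = 20.9 m/s.
Applying Bernoulli between the two ends and solving for P₂: P₂ = P₁ + ½ρ(v₁² − v₂²) − ρgΔh.
P₂ = 605000 + ½·722·(1.58² − 20.9²) − 722·9.8·(+8.70) = 605000 + (-157000) − (61600) = 386000 Pa.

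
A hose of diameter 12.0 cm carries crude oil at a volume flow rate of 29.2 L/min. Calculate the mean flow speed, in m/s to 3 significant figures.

Q = 29.2 L/min = 0.000487 m³/s.
v = Q/A = 0.000487 / 0.0113 = 0.0430 m/s.

v ≈ 0.0430 m/s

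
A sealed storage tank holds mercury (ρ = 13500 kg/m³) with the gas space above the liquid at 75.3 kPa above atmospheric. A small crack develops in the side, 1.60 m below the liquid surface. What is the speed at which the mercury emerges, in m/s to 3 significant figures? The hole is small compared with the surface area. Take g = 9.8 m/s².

Take point 1 at the surface (v₁ ≈ 0) and point 2 at the hole (at atmospheric pressure). Bernoulli: P₁ + ρg h = P_atm + ½ρv₂².
With P₁ − P_atm = 75300 Pa, v₂ = √(2gh + 2ΔP/ρ) = √(2·9.8·1.60 + 2·75300/13500) = 6.52 m/s.

6.52 m/s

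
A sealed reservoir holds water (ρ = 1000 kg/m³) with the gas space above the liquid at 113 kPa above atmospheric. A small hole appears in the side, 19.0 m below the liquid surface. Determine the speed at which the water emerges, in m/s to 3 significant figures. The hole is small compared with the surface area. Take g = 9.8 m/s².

Take point 1 at the surface (v₁ ≈ 0) and point 2 at the hole (at atmospheric pressure). Bernoulli: P₁ + ρg h = P_atm + ½ρv₂².
With P₁ − P_atm = 113000 Pa, v₂ = √(2gh + 2ΔP/ρ) = √(2·9.8·19.0 + 2·113000/1000) = 24.5 m/s.

v ≈ 24.5 m/s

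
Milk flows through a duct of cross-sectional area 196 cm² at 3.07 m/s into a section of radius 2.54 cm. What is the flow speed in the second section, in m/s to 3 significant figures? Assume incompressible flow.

Continuity gives A₁v₁ = A₂v₂, so v₂ = (196 cm²)/(20.3 cm²) × 3.07 m/s = 29.7 m/s.

29.7 m/s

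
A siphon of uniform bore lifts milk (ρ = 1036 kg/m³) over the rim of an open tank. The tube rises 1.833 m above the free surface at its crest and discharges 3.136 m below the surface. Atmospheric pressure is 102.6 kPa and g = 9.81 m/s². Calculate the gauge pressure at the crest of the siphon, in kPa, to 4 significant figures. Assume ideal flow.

From the surface to the outlet (both open to atmosphere, surface at rest): v = √(2g·h_out) = √(2·9.81·3.136) = 7.844 m/s.
The bore is uniform, so the speed at the crest is the same v. Bernoulli surface→crest: P_atm = P_top + ½ρv² + ρg·h_top.
P_top = 102600 − ½·1036·7.844² − 1036·9.81·1.833 = 52100 Pa. So P_gauge = P_top − P_atm = -50500 Pa.

P_gauge ≈ -50.50 kPa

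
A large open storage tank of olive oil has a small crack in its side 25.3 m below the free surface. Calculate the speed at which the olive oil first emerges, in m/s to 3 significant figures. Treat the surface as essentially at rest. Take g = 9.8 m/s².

The surface is effectively still and both ends are open, so ½v² = gh and v = √(2·9.8·25.3) = 22.3 m/s.

v = 22.3 m/s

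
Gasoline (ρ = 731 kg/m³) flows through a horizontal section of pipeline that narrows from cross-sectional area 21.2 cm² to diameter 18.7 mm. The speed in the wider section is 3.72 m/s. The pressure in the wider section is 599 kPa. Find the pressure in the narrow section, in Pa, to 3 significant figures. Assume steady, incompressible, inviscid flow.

The volume flow rate is constant, so v₂ = (A₁/A₂)v₁ = (21.2/2.75)·3.72 = 28.7 m/s.
Bernoulli (h₁ = h₂): P₁ − P₂ = ½ρ(v₂² − v₁²).
P₂ = P₁ − ½ρ(v₂² − v₁²) = 599000 − ½·731·(28.7² − 3.72²) = 599000 − 296000 = 303000 Pa.

P₂ ≈ 303000 Pa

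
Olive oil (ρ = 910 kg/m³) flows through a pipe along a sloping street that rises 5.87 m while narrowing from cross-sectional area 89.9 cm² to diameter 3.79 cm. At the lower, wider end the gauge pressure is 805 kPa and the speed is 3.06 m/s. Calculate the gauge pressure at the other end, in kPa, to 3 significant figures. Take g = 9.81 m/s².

P₂ ≈ 486 kPa

Continuity gives A₁v₁ = A₂v₂, so v₂ = (89.9 cm²)/(11.3 cm²) × 3.06 m/s = 24.4 m/s.
Bernoulli: P₁ + ½ρv₁² + ρg h₁ = P₂ + ½ρv₂² + ρg h₂, so P₂ = P₁ + ½ρ(v₁² − v₂²) − ρg(h₂ − h₁).
P₂ = 805000 + ½·910·(3.06² − 24.4²) − 910·9.81·(+5.87) = 805000 + (-266000) − (52400) = 486000 Pa.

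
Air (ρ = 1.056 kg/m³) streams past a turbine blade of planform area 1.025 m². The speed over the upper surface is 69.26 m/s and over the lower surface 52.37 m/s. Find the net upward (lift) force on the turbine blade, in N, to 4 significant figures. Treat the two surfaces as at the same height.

The faster flow above has the lower pressure; Bernoulli (same height) gives ΔP = ½ρ(v_up² − v_low²).
ΔP = ½·1.056·(69.26² − 52.37²) = 1085 Pa.
Lift = ΔP · A = 1085 × 1.025 = 1112 N.

F = 1112 N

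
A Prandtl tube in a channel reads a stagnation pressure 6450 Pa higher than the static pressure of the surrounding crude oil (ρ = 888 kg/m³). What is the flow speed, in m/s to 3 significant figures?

v ≈ 3.81 m/s

The dynamic pressure equals the rise in static pressure at the stagnation point: ΔP = ½ρv².
v = √(2ΔP/ρ) = √(2·6450/888) = 3.81 m/s.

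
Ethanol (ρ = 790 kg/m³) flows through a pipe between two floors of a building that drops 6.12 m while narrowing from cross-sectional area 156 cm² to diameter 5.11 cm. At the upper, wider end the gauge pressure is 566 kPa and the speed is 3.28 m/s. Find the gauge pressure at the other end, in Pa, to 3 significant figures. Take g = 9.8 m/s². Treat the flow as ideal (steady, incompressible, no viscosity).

The volume flow rate is constant, so v₂ = (A₁/A₂)v₁ = (156/20.5)·3.28 = 24.9 m/s.
Bernoulli: P₁ + ½ρv₁² + ρg h₁ = P₂ + ½ρv₂² + ρg h₂, so P₂ = P₁ + ½ρ(v₁² − v₂²) − ρg(h₂ − h₁).
P₂ = 566000 + ½·790·(3.28² − 24.9²) − 790·9.8·(−6.12) = 566000 + (-242000) − (-47400) = 372000 Pa.

372000 Pa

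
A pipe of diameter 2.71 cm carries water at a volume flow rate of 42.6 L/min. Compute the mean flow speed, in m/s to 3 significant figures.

v ≈ 1.23 m/s

Q = 42.6 L/min = 0.000710 m³/s.
v = Q/A = 0.000710 / 0.000577 = 1.23 m/s.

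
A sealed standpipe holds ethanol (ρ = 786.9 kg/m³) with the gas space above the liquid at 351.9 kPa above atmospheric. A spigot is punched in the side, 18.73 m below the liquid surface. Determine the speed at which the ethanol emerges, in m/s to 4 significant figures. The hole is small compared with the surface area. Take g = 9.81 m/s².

v = 35.52 m/s

Take point 1 at the surface (v₁ ≈ 0) and point 2 at the hole (at atmospheric pressure). Bernoulli: P₁ + ρg h = P_atm + ½ρv₂².
With P₁ − P_atm = 351900 Pa, v₂ = √(2gh + 2ΔP/ρ) = √(2·9.81·18.73 + 2·351900/786.9) = 35.52 m/s.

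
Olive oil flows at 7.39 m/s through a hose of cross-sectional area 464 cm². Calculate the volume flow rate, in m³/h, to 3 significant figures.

Q = 1230 m³/h

Q = A·v = 0.0464 m² × 7.39 m/s = 0.343 m³/s.
Converting: 0.343 m³/s × 3600 = 1230 m³/h.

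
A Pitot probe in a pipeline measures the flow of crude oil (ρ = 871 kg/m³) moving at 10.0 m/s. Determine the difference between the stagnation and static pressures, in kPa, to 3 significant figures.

The dynamic pressure equals the rise in static pressure at the stagnation point: ΔP = ½ρv².
ΔP = ½·871·10.0² = 43600 Pa.

43.5 kPa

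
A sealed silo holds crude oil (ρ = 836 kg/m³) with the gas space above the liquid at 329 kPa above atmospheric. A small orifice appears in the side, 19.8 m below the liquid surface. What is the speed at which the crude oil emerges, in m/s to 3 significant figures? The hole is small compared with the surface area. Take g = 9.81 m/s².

Take point 1 at the surface (v₁ ≈ 0) and point 2 at the hole (at atmospheric pressure). Bernoulli: P₁ + ρg h = P_atm + ½ρv₂².
With P₁ − P_atm = 329000 Pa, v₂ = √(2gh + 2ΔP/ρ) = √(2·9.81·19.8 + 2·329000/836) = 34.3 m/s.

v = 34.3 m/s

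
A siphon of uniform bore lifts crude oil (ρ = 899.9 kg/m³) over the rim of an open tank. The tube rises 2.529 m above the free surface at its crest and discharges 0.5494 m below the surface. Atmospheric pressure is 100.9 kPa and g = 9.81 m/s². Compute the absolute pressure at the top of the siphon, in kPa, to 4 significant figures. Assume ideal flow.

From the surface to the outlet (both open to atmosphere, surface at rest): v = √(2g·h_out) = √(2·9.81·0.5494) = 3.283 m/s.
With constant cross-section the crest speed equals v; applying Bernoulli from the surface up to the crest, P_top = P_atm − ½ρv² − ρg·h_top.
P_top = 100900 − ½·899.9·3.283² − 899.9·9.81·2.529 = 73720 Pa.

P_top ≈ 73.72 kPa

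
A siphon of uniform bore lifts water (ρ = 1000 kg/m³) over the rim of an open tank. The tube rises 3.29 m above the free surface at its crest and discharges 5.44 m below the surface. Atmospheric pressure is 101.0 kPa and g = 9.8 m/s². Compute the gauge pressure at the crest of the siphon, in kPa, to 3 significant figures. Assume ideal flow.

The outlet speed comes from Torricelli: v = √(2g·5.44) = 10.3 m/s.
The bore is uniform, so the speed at the crest is the same v. Bernoulli surface→crest: P_atm = P_top + ½ρv² + ρg·h_top.
P_top = 101000 − ½·1000·10.3² − 1000·9.8·3.29 = 15400 Pa. So P_gauge = P_top − P_atm = -85600 Pa.

P_gauge = -85.6 kPa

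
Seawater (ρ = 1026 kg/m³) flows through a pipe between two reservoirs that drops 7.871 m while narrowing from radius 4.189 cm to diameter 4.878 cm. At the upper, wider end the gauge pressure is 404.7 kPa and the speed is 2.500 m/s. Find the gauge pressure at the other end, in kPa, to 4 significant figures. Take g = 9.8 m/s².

Mass conservation (A₁v₁ = A₂v₂) gives v₂ = 2.500 × 55.13/18.69 = 7.375 m/s.
Applying Bernoulli between the two ends and solving for P₂: P₂ = P₁ + ½ρ(v₁² − v₂²) − ρgΔh.
P₂ = 404700 + ½·1026·(2.500² − 7.375²) − 1026·9.8·(−7.871) = 404700 + (-24690) − (-79140) = 459100 Pa.

459.1 kPa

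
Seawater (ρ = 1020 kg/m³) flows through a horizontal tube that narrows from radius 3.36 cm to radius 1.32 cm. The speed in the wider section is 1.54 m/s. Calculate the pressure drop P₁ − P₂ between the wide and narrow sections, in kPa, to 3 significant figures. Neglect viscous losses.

Continuity gives A₁v₁ = A₂v₂, so v₂ = (35.5 cm²)/(5.47 cm²) × 1.54 m/s = 9.98 m/s.
With no height change, Bernoulli's equation is P₁ + ½ρv₁² = P₂ + ½ρv₂².
P₁ − P₂ = ½·1020·(9.98² − 1.54²) = ½·1020·97.2 = 49600 Pa.

49.6 kPa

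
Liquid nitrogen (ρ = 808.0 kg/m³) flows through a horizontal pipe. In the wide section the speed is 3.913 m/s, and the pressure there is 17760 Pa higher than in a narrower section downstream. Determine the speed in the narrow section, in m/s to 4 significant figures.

v₂ ≈ 7.699 m/s

Along the level pipe P + ½ρv² is conserved, hence v₂² = v₁² + 2(P₁ − P₂)/ρ.
v₂ = √(3.913² + 2·17760/808.0) = √(15.31 + 43.96) = 7.699 m/s.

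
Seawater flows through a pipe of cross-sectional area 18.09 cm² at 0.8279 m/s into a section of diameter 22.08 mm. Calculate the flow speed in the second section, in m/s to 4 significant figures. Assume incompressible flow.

Continuity gives A₁v₁ = A₂v₂, so v₂ = (18.09 cm²)/(3.829 cm²) × 0.8279 m/s = 3.911 m/s.

v₂ ≈ 3.911 m/s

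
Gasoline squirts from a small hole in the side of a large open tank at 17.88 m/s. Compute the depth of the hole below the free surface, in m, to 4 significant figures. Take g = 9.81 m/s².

16.29 m

For a small hole in a large open tank, ½v² = gh, giving h = v²/(2g).
h = 17.88²/(2·9.81) = 319.7/19.62 = 16.29 m.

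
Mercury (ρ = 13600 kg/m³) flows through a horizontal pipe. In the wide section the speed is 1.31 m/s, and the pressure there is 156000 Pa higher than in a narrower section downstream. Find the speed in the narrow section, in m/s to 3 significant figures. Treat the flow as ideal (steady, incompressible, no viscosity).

v₂ = 4.97 m/s

Along the level pipe P + ½ρv² is conserved, hence v₂² = v₁² + 2(P₁ − P₂)/ρ.
v₂ = √(1.31² + 2·156000/13600) = √(1.72 + 22.9) = 4.97 m/s.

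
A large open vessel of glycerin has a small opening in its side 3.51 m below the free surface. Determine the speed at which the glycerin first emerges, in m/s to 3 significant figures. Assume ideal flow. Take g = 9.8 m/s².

Bernoulli from surface to hole (P equal, v_surface ≈ 0): v = √(2gh) = √(2×9.8×3.51) = 8.29 m/s.

v = 8.29 m/s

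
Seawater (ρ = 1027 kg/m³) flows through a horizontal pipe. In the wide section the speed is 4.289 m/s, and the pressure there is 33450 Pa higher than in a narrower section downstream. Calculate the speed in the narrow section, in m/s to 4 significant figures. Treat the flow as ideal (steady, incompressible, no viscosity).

Horizontal Bernoulli: P₁ + ½ρv₁² = P₂ + ½ρv₂², so v₂² = v₁² + 2(P₁ − P₂)/ρ.
v₂ = √(4.289² + 2·33450/1027) = √(18.40 + 65.14) = 9.140 m/s.

9.140 m/s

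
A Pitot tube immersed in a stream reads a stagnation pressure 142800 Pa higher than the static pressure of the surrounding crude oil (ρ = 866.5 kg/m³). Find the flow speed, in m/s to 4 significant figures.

The dynamic pressure equals the rise in static pressure at the stagnation point: ΔP = ½ρv².
v = √(2ΔP/ρ) = √(2·142800/866.5) = 18.15 m/s.

v = 18.15 m/s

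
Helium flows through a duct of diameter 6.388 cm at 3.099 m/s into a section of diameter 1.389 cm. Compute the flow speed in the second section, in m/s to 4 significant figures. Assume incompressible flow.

By continuity, v₂ = v₁·A₁/A₂ = 3.099·(32.05/1.515) = 65.55 m/s.

v₂ ≈ 65.55 m/s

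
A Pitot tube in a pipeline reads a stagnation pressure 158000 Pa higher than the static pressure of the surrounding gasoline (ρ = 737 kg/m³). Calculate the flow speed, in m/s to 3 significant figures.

v = 20.7 m/s

At the stagnation point the flow is brought to rest, so Bernoulli gives P_stag − P_static = ½ρv².
v = √(2ΔP/ρ) = √(2·158000/737) = 20.7 m/s.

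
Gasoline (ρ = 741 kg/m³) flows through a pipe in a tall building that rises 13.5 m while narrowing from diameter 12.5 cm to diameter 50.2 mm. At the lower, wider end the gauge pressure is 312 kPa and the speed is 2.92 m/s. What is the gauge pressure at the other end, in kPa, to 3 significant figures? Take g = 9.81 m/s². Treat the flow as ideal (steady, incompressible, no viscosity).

Continuity gives A₁v₁ = A₂v₂, so v₂ = (123 cm²)/(19.8 cm²) × 2.92 m/s = 18.1 m/s.
Applying Bernoulli between the two ends and solving for P₂: P₂ = P₁ + ½ρ(v₁² − v₂²) − ρgΔh.
P₂ = 312000 + ½·741·(2.92² − 18.1²) − 741·9.81·(+13.5) = 312000 + (-118000) − (98100) = 95600 Pa.

P₂ ≈ 95.6 kPa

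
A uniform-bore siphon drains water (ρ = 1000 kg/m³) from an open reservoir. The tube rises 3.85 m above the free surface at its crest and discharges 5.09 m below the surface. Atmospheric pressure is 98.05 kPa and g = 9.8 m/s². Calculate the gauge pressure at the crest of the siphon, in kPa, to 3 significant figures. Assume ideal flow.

P_gauge = -87.6 kPa

The outlet speed comes from Torricelli: v = √(2g·5.09) = 9.99 m/s.
The bore is uniform, so the speed at the crest is the same v. Bernoulli surface→crest: P_atm = P_top + ½ρv² + ρg·h_top.
P_top = 98050 − ½·1000·9.99² − 1000·9.8·3.85 = 10400 Pa. So P_gauge = P_top − P_atm = -87600 Pa.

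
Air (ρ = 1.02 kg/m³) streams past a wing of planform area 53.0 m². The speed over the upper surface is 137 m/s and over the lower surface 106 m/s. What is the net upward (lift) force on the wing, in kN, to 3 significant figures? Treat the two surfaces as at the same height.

With equal heights on the two surfaces, Bernoulli gives P_lower − P_upper = ½ρ(v_upper² − v_lower²).
ΔP = ½·1.02·(137² − 106²) = 3840 Pa.
Lift = ΔP · A = 3840 × 53.0 = 204000 N.

F ≈ 204 kN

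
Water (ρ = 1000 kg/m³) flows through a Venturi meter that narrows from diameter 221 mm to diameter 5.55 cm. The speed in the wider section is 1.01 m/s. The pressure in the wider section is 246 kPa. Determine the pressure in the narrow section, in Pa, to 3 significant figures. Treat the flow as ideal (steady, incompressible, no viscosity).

118000 Pa

Continuity gives A₁v₁ = A₂v₂, so v₂ = (384 cm²)/(24.2 cm²) × 1.01 m/s = 16.0 m/s.
The pipe is horizontal, so Bernoulli reduces to P₁ + ½ρv₁² = P₂ + ½ρv₂².
P₂ = P₁ − ½ρ(v₂² − v₁²) = 246000 − ½·1000·(16.0² − 1.01²) = 246000 − 128000 = 118000 Pa.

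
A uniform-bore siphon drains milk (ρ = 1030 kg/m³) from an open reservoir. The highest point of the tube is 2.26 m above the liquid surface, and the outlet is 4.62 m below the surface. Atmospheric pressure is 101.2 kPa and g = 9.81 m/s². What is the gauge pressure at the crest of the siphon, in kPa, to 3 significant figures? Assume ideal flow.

-69.5 kPa

The outlet speed comes from Torricelli: v = √(2g·4.62) = 9.52 m/s.
With constant cross-section the crest speed equals v; applying Bernoulli from the surface up to the crest, P_top = P_atm − ½ρv² − ρg·h_top.
P_top = 101200 − ½·1030·9.52² − 1030·9.81·2.26 = 31700 Pa. So P_gauge = P_top − P_atm = -69500 Pa.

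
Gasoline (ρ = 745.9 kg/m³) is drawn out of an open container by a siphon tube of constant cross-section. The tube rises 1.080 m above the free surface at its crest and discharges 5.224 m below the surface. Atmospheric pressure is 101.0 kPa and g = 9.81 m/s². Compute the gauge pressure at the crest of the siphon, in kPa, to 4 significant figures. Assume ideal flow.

P_gauge ≈ -46.13 kPa

Bernoulli surface→outlet gives ½v² = g·h_out, so v = √(2·9.81·5.224) = 10.12 m/s.
The bore is uniform, so the speed at the crest is the same v. Bernoulli surface→crest: P_atm = P_top + ½ρv² + ρg·h_top.
P_top = 101000 − ½·745.9·10.12² − 745.9·9.81·1.080 = 54870 Pa. So P_gauge = P_top − P_atm = -46130 Pa.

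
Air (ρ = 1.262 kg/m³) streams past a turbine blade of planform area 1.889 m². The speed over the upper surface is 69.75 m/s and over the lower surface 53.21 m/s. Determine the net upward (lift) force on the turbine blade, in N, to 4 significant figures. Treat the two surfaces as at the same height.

With equal heights on the two surfaces, Bernoulli gives P_lower − P_upper = ½ρ(v_upper² − v_lower²).
ΔP = ½·1.262·(69.75² − 53.21²) = 1283 Pa.
Lift = ΔP · A = 1283 × 1.889 = 2424 N.

F ≈ 2424 N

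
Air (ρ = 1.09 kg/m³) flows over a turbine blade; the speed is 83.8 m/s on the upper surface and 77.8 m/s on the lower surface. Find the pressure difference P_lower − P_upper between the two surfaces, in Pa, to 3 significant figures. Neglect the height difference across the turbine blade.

528 Pa

The pressure is lower where the speed is higher: ΔP = ½ρ(v_up² − v_low²).
ΔP = ½·1.09·(83.8² − 77.8²) = 528 Pa.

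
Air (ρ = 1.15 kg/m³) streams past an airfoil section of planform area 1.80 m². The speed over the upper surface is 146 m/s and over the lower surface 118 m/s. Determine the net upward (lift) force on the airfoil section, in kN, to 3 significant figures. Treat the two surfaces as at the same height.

F = 7.65 kN

The faster flow above has the lower pressure; Bernoulli (same height) gives ΔP = ½ρ(v_up² − v_low²).
ΔP = ½·1.15·(146² − 118²) = 4250 Pa.
Lift = ΔP · A = 4250 × 1.80 = 7650 N.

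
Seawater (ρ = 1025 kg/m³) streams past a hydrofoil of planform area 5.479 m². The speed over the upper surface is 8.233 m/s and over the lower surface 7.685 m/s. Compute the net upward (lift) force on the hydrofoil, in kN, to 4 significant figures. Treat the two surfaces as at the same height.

F ≈ 24.49 kN

From P + ½ρv² = const at equal height, P_low − P_up = ½ρ(v_up² − v_low²).
ΔP = ½·1025·(8.233² − 7.685²) = 4471 Pa.
Lift = ΔP · A = 4471 × 5.479 = 24490 N.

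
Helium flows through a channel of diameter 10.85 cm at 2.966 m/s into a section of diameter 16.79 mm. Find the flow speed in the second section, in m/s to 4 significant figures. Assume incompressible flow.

By continuity, v₂ = v₁·A₁/A₂ = 2.966·(92.46/2.214) = 123.9 m/s.

v₂ = 123.9 m/s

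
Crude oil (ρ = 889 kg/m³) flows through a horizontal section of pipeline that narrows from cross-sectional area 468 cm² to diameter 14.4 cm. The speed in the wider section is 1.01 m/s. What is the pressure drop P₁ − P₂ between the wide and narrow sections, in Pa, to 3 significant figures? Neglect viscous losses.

ΔP ≈ 3290 Pa

By continuity, v₂ = v₁·A₁/A₂ = 1.01·(468/163) = 2.90 m/s.
The pipe is horizontal, so Bernoulli reduces to P₁ + ½ρv₁² = P₂ + ½ρv₂².
P₁ − P₂ = ½·889·(2.90² − 1.01²) = ½·889·7.40 = 3290 Pa.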